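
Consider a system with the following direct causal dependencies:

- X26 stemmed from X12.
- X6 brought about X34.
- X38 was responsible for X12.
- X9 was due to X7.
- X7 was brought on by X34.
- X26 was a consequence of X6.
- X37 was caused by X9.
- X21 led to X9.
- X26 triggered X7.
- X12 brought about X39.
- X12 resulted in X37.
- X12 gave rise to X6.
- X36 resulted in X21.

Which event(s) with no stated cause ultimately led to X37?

Tracing upstream from X37: X37 ← X12 ← X38.
A separate upstream branch: X37 ← X9 ← X21 ← X36.
Each of those chain origins has no stated cause.

X36, X38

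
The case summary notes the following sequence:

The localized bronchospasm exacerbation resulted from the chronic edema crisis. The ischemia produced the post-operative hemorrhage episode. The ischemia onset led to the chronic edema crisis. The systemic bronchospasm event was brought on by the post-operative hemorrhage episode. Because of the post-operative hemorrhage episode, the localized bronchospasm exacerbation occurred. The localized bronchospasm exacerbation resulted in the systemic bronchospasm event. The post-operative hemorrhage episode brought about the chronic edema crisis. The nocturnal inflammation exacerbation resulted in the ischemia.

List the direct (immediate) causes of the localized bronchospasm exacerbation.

Upstream contributors include the nocturnal inflammation exacerbation, the ischemia, the ischemia onset, but only the chronic edema crisis, the post-operative hemorrhage episode feed directly into the localized bronchospasm exacerbation.

the chronic edema crisis, the post-operative hemorrhage episode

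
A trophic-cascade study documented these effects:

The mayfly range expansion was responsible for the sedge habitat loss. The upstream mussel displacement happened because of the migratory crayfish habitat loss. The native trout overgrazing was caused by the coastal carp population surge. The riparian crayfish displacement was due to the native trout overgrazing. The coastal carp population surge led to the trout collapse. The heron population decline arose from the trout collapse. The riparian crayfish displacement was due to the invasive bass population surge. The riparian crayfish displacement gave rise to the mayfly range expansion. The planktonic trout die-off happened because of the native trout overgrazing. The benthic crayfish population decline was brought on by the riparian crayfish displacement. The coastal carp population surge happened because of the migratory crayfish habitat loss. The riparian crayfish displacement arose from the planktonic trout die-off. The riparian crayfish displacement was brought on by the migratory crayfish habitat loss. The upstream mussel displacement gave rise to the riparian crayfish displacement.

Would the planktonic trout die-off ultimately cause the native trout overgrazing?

No

The planktonic trout die-off leads to the riparian crayfish displacement, the mayfly range expansion, the sedge habitat loss, the benthic crayfish population decline; the native trout overgrazing is not among them.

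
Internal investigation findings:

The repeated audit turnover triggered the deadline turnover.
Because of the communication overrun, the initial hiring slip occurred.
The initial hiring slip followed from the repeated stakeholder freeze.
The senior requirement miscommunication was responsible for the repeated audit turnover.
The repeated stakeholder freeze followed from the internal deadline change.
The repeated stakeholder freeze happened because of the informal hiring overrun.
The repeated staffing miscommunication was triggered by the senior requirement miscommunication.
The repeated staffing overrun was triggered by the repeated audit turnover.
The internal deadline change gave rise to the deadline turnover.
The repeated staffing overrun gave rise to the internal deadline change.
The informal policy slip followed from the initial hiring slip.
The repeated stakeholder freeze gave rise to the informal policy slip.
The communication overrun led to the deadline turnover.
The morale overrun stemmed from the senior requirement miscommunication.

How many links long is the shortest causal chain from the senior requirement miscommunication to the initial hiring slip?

5

Shortest chain: the senior requirement miscommunication → the repeated audit turnover → the repeated staffing overrun → the internal deadline change → the repeated stakeholder freeze → the initial hiring slip.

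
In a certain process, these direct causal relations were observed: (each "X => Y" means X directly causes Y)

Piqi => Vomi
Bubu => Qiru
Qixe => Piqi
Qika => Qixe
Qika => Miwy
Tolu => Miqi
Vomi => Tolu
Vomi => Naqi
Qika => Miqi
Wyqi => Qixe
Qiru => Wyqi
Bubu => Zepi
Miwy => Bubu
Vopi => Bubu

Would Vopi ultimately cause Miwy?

No

Vopi leads to Bubu, Qiru, Wyqi, Qixe, Zepi, Piqi, Vomi, Tolu, Naqi, Miqi; Miwy is not among them.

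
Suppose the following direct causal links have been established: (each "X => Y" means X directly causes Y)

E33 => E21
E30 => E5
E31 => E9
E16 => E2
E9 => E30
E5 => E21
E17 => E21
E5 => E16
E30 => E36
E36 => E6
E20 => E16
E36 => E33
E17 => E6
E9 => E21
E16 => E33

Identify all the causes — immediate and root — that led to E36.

E30, E31, E9

Immediate cause of E36: E30.
Further upstream: E31, E9.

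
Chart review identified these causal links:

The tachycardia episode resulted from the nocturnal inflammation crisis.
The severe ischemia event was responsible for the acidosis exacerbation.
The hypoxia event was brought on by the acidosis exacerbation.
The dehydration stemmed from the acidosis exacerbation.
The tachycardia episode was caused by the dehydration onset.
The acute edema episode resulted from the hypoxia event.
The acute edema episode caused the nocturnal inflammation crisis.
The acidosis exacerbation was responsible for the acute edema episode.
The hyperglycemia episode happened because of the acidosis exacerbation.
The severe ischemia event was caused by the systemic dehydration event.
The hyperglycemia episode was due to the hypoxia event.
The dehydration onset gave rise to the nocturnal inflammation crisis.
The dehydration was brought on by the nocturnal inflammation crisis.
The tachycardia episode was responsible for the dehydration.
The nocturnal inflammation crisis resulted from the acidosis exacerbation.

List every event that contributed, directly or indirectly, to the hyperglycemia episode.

Immediate causes of the hyperglycemia episode: the acidosis exacerbation, the hypoxia event.
Further upstream: the systemic dehydration event, the severe ischemia event.

the acidosis exacerbation, the hypoxia event, the severe ischemia event, the systemic dehydration event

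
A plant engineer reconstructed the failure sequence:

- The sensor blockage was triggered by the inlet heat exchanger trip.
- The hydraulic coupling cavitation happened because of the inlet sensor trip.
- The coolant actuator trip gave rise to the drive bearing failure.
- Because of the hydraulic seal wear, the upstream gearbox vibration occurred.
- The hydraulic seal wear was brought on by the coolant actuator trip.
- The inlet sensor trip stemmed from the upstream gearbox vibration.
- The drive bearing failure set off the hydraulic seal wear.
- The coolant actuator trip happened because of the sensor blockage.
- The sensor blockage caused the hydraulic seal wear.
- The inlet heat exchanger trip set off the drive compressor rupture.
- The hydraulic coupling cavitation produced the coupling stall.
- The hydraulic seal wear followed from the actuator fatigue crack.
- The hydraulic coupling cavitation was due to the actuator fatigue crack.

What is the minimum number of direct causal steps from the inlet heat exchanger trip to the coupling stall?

Shortest chain: the inlet heat exchanger trip → the sensor blockage → the hydraulic seal wear → the upstream gearbox vibration → the inlet sensor trip → the hydraulic coupling cavitation → the coupling stall.

6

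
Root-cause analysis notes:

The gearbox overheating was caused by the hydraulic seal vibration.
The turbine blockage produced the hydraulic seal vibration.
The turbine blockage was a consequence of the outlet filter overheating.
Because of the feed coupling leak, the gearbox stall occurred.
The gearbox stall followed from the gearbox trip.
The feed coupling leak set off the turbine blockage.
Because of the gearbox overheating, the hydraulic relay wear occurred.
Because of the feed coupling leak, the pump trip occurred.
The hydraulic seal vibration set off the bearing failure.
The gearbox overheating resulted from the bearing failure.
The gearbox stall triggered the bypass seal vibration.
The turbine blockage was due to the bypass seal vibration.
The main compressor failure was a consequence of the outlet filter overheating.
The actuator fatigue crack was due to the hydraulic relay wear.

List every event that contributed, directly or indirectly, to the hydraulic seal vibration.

Immediate cause of the hydraulic seal vibration: the turbine blockage.
Further upstream: the feed coupling leak, the gearbox trip, the gearbox stall, the bypass seal vibration, the outlet filter overheating.

the bypass seal vibration, the feed coupling leak, the gearbox stall, the gearbox trip, the outlet filter overheating, the turbine blockage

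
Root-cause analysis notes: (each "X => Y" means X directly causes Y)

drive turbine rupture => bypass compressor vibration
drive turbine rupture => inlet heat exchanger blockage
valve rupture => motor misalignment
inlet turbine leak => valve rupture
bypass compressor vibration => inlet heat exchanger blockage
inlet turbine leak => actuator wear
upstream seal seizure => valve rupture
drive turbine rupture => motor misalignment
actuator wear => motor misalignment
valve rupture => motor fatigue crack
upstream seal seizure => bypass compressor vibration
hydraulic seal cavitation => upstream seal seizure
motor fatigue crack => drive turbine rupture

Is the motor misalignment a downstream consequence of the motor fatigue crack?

Yes

There is a causal chain: the motor fatigue crack → the drive turbine rupture → the motor misalignment.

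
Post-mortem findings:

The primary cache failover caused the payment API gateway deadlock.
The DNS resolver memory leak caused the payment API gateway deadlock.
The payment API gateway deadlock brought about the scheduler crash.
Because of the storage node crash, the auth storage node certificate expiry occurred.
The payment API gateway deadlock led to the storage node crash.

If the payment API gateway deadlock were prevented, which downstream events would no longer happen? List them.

Downstream of the payment API gateway deadlock: the storage node crash, the auth storage node certificate expiry, the scheduler crash.

the auth storage node certificate expiry, the scheduler crash, the storage node crash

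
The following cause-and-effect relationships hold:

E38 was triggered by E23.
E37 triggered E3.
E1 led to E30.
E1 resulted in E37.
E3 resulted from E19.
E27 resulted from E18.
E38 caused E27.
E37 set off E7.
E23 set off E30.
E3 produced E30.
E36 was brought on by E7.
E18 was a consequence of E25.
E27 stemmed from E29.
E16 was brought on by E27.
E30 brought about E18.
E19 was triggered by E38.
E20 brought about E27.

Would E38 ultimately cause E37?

No

E38 leads to E19, E3, E30, E18, E27, E16; E37 is not among them.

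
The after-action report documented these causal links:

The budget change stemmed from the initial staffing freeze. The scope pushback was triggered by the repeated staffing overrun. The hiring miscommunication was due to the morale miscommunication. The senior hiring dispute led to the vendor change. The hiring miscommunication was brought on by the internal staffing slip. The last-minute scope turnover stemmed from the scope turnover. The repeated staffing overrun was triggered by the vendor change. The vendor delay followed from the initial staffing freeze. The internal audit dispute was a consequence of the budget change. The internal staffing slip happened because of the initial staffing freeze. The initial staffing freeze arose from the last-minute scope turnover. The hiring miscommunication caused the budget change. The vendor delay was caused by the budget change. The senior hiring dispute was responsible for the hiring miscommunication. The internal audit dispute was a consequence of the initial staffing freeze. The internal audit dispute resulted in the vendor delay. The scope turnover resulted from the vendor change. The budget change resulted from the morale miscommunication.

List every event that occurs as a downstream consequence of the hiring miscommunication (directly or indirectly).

the budget change, the internal audit dispute, the vendor delay

Direct effects: the budget change.
2 steps out: the internal audit dispute, the vendor delay.
Not reachable from it: the senior hiring dispute, the vendor change, the repeated staffing overrun, the scope pushback, the scope turnover, the last-minute scope turnover, the initial staffing freeze, the internal staffing slip, the morale miscommunication.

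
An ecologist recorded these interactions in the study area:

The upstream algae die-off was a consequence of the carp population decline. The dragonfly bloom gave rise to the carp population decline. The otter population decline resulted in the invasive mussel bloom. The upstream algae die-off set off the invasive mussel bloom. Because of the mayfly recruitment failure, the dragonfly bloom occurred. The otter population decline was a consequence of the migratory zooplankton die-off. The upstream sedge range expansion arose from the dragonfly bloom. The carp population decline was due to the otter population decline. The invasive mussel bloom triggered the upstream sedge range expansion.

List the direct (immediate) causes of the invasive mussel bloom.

the otter population decline, the upstream algae die-off

Upstream contributors include the migratory zooplankton die-off, the mayfly recruitment failure, the dragonfly bloom, the carp population decline, but only the otter population decline, the upstream algae die-off feed directly into the invasive mussel bloom.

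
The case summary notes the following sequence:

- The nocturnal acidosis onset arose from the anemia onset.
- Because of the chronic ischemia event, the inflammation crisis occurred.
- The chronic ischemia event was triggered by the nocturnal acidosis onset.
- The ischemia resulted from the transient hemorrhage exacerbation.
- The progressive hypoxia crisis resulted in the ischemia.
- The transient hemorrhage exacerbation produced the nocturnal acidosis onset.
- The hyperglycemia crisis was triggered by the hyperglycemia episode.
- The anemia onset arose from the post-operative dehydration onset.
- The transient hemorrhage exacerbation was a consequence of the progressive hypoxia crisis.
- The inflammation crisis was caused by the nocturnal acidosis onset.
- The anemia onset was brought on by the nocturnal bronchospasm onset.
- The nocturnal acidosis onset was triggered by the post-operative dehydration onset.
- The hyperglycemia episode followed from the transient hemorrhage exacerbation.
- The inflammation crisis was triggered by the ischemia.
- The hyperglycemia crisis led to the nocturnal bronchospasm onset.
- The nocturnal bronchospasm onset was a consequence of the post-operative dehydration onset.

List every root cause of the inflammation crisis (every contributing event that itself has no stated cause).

Tracing upstream from the inflammation crisis: the inflammation crisis ← the ischemia ← the progressive hypoxia crisis.
A separate upstream branch: the inflammation crisis ← the nocturnal acidosis onset ← the post-operative dehydration onset.
Each of those chain origins has no stated cause.

the post-operative dehydration onset, the progressive hypoxia crisis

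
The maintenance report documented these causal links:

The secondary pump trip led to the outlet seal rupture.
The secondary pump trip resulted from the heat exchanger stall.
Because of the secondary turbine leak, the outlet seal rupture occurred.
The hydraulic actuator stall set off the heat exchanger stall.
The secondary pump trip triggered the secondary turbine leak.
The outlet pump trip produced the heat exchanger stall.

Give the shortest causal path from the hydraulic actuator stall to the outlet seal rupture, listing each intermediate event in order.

the hydraulic actuator stall → the heat exchanger stall
the heat exchanger stall → the secondary pump trip
the secondary pump trip → the outlet seal rupture
Length: 3 steps.

the hydraulic actuator stall → the heat exchanger stall → the secondary pump trip → the outlet seal rupture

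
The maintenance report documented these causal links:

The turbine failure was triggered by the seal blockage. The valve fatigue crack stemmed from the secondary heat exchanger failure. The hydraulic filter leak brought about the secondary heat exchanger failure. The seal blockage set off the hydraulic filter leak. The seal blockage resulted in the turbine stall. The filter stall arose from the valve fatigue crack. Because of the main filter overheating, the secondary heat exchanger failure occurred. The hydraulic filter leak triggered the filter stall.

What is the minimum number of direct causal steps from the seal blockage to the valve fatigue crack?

Shortest chain: the seal blockage → the hydraulic filter leak → the secondary heat exchanger failure → the valve fatigue crack.

3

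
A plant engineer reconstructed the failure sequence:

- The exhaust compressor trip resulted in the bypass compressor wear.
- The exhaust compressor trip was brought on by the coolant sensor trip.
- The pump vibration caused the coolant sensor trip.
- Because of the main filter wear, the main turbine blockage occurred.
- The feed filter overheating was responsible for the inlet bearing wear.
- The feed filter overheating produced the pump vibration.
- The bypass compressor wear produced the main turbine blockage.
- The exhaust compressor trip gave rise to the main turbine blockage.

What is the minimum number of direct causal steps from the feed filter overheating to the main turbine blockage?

4

Shortest chain: the feed filter overheating → the pump vibration → the coolant sensor trip → the exhaust compressor trip → the main turbine blockage.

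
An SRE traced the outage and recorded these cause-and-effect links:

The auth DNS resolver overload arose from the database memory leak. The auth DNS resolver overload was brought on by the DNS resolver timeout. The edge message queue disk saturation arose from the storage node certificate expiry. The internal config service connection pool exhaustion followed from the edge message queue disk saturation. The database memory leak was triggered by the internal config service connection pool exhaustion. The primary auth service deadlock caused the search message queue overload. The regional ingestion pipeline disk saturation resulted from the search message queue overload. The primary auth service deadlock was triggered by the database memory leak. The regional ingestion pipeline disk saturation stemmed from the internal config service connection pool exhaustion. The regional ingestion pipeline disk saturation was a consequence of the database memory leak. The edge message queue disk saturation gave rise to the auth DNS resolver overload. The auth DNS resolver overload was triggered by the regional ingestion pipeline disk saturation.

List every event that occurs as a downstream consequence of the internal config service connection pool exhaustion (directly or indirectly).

the auth DNS resolver overload, the database memory leak, the primary auth service deadlock, the regional ingestion pipeline disk saturation, the search message queue overload

Direct effects: the database memory leak, the regional ingestion pipeline disk saturation.
2 steps out: the primary auth service deadlock, the auth DNS resolver overload.
3 steps out: the search message queue overload.
Not reachable from it: the storage node certificate expiry, the edge message queue disk saturation, the DNS resolver timeout.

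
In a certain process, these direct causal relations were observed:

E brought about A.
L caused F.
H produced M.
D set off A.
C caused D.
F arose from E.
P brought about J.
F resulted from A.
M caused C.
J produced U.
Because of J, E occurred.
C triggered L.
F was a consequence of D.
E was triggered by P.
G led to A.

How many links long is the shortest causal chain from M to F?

3

Shortest chain: M → C → L → F.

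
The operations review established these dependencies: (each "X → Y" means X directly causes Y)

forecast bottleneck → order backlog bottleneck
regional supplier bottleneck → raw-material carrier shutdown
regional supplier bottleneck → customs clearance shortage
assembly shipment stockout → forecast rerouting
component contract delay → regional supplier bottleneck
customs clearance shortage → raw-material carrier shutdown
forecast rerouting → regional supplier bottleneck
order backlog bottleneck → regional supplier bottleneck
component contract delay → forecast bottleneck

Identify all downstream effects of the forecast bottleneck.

Direct effects: the order backlog bottleneck.
2 steps out: the regional supplier bottleneck.
3 steps out: the customs clearance shortage, the raw-material carrier shutdown.
Not reachable from it: the assembly shipment stockout, the component contract delay, the forecast rerouting.

the customs clearance shortage, the order backlog bottleneck, the raw-material carrier shutdown, the regional supplier bottleneck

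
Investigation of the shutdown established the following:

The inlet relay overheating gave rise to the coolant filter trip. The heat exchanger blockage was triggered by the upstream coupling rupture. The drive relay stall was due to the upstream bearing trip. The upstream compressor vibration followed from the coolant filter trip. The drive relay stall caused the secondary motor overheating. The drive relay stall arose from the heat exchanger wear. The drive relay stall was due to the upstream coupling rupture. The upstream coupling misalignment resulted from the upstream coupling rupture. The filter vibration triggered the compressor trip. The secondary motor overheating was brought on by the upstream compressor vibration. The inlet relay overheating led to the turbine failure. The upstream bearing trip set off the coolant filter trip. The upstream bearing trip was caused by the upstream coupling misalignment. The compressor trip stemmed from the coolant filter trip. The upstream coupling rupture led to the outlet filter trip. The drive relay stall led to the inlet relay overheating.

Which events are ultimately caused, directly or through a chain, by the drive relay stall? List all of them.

the compressor trip, the coolant filter trip, the inlet relay overheating, the secondary motor overheating, the turbine failure, the upstream compressor vibration

Direct effects: the inlet relay overheating, the secondary motor overheating.
2 steps out: the turbine failure, the coolant filter trip.
3 steps out: the upstream compressor vibration, the compressor trip.
Not reachable from it: the upstream coupling rupture, the upstream coupling misalignment, the upstream bearing trip, the heat exchanger wear, the outlet filter trip, the filter vibration, the heat exchanger blockage.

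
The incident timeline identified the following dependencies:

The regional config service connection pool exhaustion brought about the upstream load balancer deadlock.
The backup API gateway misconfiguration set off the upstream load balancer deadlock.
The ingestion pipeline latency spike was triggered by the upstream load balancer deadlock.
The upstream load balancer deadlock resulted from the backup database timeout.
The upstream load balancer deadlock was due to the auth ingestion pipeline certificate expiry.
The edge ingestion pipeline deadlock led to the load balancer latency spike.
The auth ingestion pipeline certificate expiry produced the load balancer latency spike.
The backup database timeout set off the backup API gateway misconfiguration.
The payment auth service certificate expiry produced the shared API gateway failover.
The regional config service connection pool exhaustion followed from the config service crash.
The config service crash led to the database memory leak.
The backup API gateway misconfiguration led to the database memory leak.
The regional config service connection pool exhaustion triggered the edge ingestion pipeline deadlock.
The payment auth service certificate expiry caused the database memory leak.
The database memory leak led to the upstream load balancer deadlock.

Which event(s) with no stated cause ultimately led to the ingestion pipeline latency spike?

Tracing upstream from the ingestion pipeline latency spike: the ingestion pipeline latency spike ← the upstream load balancer deadlock ← the regional config service connection pool exhaustion ← the config service crash.
A separate upstream branch: the ingestion pipeline latency spike ← the upstream load balancer deadlock ← the database memory leak ← the payment auth service certificate expiry.
A separate upstream branch: the ingestion pipeline latency spike ← the upstream load balancer deadlock ← the backup database timeout.
A separate upstream branch: the ingestion pipeline latency spike ← the upstream load balancer deadlock ← the auth ingestion pipeline certificate expiry.
Each of those chain origins has no stated cause.

the auth ingestion pipeline certificate expiry, the backup database timeout, the config service crash, the payment auth service certificate expiry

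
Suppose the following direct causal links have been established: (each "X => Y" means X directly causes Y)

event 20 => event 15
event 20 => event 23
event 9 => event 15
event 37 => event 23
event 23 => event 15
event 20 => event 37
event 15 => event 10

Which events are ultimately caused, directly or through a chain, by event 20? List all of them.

event 10, event 15, event 23, event 37

Direct effects: event 37, event 23, event 15.
2 steps out: event 10.
Not reachable from it: event 9.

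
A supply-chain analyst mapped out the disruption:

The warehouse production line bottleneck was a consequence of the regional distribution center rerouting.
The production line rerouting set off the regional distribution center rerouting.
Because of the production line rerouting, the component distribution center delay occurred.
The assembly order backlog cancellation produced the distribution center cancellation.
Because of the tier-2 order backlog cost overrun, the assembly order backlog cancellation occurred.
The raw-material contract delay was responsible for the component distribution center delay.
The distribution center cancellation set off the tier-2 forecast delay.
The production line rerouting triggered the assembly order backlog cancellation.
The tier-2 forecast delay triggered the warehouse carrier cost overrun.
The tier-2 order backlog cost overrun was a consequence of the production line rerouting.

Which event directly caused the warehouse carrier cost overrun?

Upstream contributors include the production line rerouting, the tier-2 order backlog cost overrun, the assembly order backlog cancellation, the distribution center cancellation, but only the tier-2 forecast delay feeds directly into the warehouse carrier cost overrun.

the tier-2 forecast delay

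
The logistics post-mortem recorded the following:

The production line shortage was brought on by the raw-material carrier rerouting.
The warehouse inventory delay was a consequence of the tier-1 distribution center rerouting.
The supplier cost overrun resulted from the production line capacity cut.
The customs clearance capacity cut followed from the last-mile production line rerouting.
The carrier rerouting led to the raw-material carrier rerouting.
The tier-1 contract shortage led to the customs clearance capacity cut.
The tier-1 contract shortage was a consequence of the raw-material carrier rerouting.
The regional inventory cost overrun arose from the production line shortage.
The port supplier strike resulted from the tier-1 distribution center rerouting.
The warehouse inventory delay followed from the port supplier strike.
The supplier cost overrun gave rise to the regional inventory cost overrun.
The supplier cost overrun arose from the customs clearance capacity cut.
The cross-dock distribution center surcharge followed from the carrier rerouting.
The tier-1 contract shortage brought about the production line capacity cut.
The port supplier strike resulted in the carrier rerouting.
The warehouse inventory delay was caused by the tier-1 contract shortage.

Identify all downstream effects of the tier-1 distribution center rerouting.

the carrier rerouting, the cross-dock distribution center surcharge, the customs clearance capacity cut, the port supplier strike, the production line capacity cut, the production line shortage, the raw-material carrier rerouting, the regional inventory cost overrun, the supplier cost overrun, the tier-1 contract shortage, the warehouse inventory delay

Direct effects: the port supplier strike, the warehouse inventory delay.
2 steps out: the carrier rerouting.
3 steps out: the raw-material carrier rerouting, the cross-dock distribution center surcharge.
4 steps out: the tier-1 contract shortage, the production line shortage.
5 steps out: the production line capacity cut, the customs clearance capacity cut, the regional inventory cost overrun.
6 steps out: the supplier cost overrun.
Not reachable from it: the last-mile production line rerouting.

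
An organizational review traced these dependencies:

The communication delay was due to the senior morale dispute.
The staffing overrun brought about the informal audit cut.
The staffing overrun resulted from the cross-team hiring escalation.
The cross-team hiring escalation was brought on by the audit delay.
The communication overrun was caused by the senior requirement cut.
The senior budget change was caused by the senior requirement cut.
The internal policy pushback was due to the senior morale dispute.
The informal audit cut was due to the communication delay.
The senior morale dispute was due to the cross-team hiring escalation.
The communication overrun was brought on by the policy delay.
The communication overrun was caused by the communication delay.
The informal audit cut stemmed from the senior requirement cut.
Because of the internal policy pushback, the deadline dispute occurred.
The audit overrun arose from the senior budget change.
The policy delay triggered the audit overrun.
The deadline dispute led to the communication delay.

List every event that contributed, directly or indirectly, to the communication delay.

Immediate causes of the communication delay: the senior morale dispute, the deadline dispute.
Further upstream: the audit delay, the cross-team hiring escalation, the internal policy pushback.

the audit delay, the cross-team hiring escalation, the deadline dispute, the internal policy pushback, the senior morale dispute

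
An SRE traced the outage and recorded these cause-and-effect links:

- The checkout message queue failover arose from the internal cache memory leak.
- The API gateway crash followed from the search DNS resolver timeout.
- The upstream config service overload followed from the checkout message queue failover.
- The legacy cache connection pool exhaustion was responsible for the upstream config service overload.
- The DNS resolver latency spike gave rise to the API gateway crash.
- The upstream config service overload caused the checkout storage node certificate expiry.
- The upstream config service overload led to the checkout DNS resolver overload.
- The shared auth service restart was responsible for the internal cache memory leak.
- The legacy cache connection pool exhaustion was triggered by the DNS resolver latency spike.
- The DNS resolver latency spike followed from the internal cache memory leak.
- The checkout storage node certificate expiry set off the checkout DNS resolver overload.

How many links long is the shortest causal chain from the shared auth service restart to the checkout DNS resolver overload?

4

Shortest chain: the shared auth service restart → the internal cache memory leak → the checkout message queue failover → the upstream config service overload → the checkout DNS resolver overload.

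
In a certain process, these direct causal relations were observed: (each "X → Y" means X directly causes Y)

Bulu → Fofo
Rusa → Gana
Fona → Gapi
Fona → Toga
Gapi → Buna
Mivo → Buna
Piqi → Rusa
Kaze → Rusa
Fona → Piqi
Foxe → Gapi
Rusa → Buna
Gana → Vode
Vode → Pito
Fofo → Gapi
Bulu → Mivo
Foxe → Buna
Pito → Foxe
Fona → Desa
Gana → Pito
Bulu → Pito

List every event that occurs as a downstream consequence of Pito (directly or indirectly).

Direct effects: Foxe.
2 steps out: Gapi, Buna.
Not reachable from it: Fona, Bulu, Piqi, Toga, Kaze, Fofo, Desa, Mivo, Rusa, Gana, Vode.

Buna, Foxe, Gapi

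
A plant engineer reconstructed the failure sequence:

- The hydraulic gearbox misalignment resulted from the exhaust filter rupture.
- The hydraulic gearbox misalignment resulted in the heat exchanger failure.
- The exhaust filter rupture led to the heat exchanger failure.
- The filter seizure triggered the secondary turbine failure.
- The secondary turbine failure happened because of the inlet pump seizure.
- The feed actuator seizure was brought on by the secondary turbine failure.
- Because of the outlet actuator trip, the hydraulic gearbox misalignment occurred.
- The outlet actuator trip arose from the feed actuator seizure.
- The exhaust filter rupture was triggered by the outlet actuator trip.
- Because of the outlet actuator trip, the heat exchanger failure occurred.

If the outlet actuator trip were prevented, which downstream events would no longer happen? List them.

the exhaust filter rupture, the heat exchanger failure, the hydraulic gearbox misalignment

Downstream of the outlet actuator trip: the exhaust filter rupture, the hydraulic gearbox misalignment, the heat exchanger failure.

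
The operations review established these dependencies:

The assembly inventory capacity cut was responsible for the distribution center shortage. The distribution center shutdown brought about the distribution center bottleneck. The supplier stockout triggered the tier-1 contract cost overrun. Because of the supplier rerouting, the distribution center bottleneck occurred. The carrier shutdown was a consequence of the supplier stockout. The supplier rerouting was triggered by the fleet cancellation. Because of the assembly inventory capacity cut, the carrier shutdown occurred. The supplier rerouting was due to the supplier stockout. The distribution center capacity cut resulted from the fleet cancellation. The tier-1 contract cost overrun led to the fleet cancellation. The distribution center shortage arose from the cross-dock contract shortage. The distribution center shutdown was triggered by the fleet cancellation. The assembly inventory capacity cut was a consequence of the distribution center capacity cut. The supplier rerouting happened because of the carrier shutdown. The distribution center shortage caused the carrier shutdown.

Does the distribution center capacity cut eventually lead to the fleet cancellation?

No

The distribution center capacity cut leads to the assembly inventory capacity cut, the distribution center shortage, the carrier shutdown, the supplier rerouting, the distribution center bottleneck; the fleet cancellation is not among them.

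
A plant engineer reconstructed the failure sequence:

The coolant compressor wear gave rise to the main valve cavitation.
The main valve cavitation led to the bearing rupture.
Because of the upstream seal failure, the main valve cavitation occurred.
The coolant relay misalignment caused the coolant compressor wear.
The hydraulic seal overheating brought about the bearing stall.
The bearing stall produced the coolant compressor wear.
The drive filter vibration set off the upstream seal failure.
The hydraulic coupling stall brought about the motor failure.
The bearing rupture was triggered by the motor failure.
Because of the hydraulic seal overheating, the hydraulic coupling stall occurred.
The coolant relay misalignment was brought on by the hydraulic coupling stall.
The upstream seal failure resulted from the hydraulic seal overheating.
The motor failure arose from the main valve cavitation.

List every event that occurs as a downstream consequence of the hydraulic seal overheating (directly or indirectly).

Direct effects: the upstream seal failure, the hydraulic coupling stall, the bearing stall.
2 steps out: the coolant relay misalignment, the coolant compressor wear, the main valve cavitation, the motor failure.
3 steps out: the bearing rupture.
Not reachable from it: the drive filter vibration.

the bearing rupture, the bearing stall, the coolant compressor wear, the coolant relay misalignment, the hydraulic coupling stall, the main valve cavitation, the motor failure, the upstream seal failure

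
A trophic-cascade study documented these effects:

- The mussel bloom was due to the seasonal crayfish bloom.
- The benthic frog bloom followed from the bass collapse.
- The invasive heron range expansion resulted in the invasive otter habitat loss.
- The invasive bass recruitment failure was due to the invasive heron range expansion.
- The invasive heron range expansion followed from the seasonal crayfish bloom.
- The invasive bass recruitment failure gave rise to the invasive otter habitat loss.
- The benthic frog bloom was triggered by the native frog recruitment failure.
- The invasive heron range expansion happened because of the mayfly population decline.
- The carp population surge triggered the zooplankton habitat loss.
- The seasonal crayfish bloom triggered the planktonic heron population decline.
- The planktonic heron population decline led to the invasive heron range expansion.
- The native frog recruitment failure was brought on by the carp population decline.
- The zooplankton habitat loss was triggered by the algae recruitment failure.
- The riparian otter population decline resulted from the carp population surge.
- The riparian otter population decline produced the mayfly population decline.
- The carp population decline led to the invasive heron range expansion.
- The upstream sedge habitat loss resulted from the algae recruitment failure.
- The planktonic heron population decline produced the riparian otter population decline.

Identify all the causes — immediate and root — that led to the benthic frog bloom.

Immediate causes of the benthic frog bloom: the bass collapse, the native frog recruitment failure.
Further upstream: the carp population decline.

the bass collapse, the carp population decline, the native frog recruitment failure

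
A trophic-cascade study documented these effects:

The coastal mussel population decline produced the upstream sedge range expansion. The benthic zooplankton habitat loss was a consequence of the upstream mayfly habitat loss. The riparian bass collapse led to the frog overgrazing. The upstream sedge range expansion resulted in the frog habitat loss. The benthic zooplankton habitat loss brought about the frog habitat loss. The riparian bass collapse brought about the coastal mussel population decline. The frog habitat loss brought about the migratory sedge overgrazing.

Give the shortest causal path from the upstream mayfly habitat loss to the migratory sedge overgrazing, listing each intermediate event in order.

the upstream mayfly habitat loss → the benthic zooplankton habitat loss
the benthic zooplankton habitat loss → the frog habitat loss
the frog habitat loss → the migratory sedge overgrazing
Length: 3 steps.

the upstream mayfly habitat loss → the benthic zooplankton habitat loss → the frog habitat loss → the migratory sedge overgrazing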